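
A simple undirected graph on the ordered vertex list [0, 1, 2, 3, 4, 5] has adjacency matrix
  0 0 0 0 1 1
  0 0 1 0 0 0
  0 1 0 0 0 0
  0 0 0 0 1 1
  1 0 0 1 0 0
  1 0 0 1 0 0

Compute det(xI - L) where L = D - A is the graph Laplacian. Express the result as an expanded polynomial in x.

x^6 - 10x^5 + 36x^4 - 56x^3 + 32x^2

Reading degrees in the order [0, 1, 2, 3, 4, 5] gives [2, 1, 1, 2, 2, 2]; set D = diag(2, 1, 1, 2, 2, 2) and form L = D - A. The eigenvalues of L are [0, 0, 2, 2, 2, 4]; the characteristic polynomial is the product of (x - lambda_i), which multiplies out to x^6 - 10x^5 + 36x^4 - 56x^3 + 32x^2. Since p(0) = det(-L) = 0, x divides p(x). The largest eigenvalue, 4, is at most the vertex count 6.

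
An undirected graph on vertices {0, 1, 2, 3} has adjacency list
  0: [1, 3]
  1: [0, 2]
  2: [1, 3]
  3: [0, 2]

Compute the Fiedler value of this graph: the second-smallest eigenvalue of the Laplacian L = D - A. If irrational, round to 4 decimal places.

2

With the vertex order [0, 1, 2, 3], the degrees are [2, 2, 2, 2], giving D = diag(2, 2, 2, 2) and L = D - A. The sorted Laplacian eigenvalues are [0, 2, 2, 4]; the algebraic connectivity is the second entry, 2.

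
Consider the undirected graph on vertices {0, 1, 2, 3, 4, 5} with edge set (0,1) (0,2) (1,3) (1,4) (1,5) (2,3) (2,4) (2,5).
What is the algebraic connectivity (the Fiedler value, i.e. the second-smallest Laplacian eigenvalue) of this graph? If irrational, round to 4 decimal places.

2

Each diagonal entry of L is the vertex degree and each off-diagonal entry is -1 where an edge is present, 0 otherwise; in the order [0, 1, 2, 3, 4, 5] the diagonal is [2, 4, 4, 2, 2, 2]. Computing the eigenvalues of L and sorting gives [0, 2, 2, 2, 4, 6]. The Fiedler value lambda_2 = 2 is strictly positive, so the graph is connected. The eigenvalues sum to 16, which equals trace(L) = 2|E|. The largest eigenvalue, 6, is at most the vertex count 6.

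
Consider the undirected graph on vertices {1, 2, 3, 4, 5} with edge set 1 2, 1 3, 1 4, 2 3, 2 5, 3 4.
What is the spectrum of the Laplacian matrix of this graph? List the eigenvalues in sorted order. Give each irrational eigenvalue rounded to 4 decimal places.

[0, 0.8299, 2.6889, 4, 4.4812]

Reading degrees in the order [1, 2, 3, 4, 5] gives [3, 3, 3, 2, 1]; set D = diag(3, 3, 3, 2, 1) and form L = D - A. L is symmetric positive semidefinite, so every eigenvalue is real and nonnegative. By the matrix-tree theorem the graph has (1/5) * product of the nonzero eigenvalues = 8 spanning trees. The largest eigenvalue, 4.4812, is at most the vertex count 5.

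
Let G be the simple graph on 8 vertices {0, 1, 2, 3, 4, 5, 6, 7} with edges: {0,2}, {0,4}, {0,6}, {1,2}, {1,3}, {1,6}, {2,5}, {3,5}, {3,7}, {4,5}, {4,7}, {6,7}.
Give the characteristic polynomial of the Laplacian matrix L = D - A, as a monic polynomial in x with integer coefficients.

Each diagonal entry of L is the vertex degree and each off-diagonal entry is -1 where an edge is present, 0 otherwise; in the order [0, 1, 2, 3, 4, 5, 6, 7] the diagonal is [3, 3, 3, 3, 3, 3, 3, 3]. The eigenvalues of L are [0, 2, 2, 2, 4, 4, 4, 6]; the characteristic polynomial is the product of (x - lambda_i), which multiplies out to x^8 - 24x^7 + 240x^6 - 1296x^5 + 4080x^4 - 7488x^3 + 7424x^2 - 3072x. Since p(0) = det(-L) = 0, x divides p(x).

x^8 - 24x^7 + 240x^6 - 1296x^5 + 4080x^4 - 7488x^3 + 7424x^2 - 3072x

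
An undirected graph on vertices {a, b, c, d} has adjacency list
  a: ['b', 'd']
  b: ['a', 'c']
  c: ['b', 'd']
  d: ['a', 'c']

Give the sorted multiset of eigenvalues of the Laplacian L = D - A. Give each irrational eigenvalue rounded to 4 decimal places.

Reading degrees in the order [a, b, c, d] gives [2, 2, 2, 2]; set D = diag(2, 2, 2, 2) and form L = D - A. Diagonalising L (or applying a numerical eigensolver to the 4x4 matrix) gives the spectrum above. By the matrix-tree theorem the graph has (1/4) * product of the nonzero eigenvalues = 4 spanning trees.

[0, 2, 2, 4]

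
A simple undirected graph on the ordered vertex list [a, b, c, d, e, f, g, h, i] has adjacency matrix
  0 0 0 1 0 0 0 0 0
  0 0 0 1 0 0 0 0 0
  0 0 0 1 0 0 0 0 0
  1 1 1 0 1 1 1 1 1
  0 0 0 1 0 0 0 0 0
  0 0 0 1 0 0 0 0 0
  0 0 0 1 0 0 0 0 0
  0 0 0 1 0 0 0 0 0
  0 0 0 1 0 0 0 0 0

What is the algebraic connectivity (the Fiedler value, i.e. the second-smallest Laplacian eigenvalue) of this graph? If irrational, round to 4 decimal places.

With the vertex order [a, b, c, d, e, f, g, h, i], the degrees are [1, 1, 1, 8, 1, 1, 1, 1, 1], giving D = diag(1, 1, 1, 8, 1, 1, 1, 1, 1) and L = D - A. The sorted Laplacian eigenvalues are [0, 1, 1, 1, 1, 1, 1, 1, 9]; the algebraic connectivity is the second entry, 1. By the matrix-tree theorem the graph has (1/9) * product of the nonzero eigenvalues = 1 spanning tree.

1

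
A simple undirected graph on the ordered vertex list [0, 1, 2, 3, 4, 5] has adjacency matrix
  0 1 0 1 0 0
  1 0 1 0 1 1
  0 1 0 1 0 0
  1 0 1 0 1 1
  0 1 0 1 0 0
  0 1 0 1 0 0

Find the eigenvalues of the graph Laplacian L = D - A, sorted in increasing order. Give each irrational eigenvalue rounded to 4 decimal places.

Reading degrees in the order [0, 1, 2, 3, 4, 5] gives [2, 4, 2, 4, 2, 2]; set D = diag(2, 4, 2, 4, 2, 2) and form L = D - A. Diagonalising L (or applying a numerical eigensolver to the 6x6 matrix) gives the spectrum above. There is one zero in the spectrum, matching the 1 component.

[0, 2, 2, 2, 4, 6]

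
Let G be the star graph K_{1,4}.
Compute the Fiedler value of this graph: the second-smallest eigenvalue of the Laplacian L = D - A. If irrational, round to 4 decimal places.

The graph has 5 vertices and degree multiset [4, 1, 1, 1, 1]; D is the diagonal matrix of degrees and L = D - A. The sorted Laplacian eigenvalues are [0, 1, 1, 1, 5]; the algebraic connectivity is the second entry, 1. The eigenvalues sum to 8, which equals trace(L) = 2|E|.

1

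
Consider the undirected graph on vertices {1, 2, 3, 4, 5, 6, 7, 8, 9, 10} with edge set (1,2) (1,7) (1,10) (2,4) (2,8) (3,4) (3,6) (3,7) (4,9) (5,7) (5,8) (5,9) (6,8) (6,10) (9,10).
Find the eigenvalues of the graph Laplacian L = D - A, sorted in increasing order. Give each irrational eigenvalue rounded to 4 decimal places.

[0, 2, 2, 2, 2, 2, 5, 5, 5, 5]

Each diagonal entry of L is the vertex degree and each off-diagonal entry is -1 where an edge is present, 0 otherwise; in the order [1, 2, 3, 4, 5, 6, 7, 8, 9, 10] the diagonal is [3, 3, 3, 3, 3, 3, 3, 3, 3, 3]. The multiplicity of 0 as a Laplacian eigenvalue equals the number of connected components. The single zero eigenvalue shows the graph is connected. There is one zero in the spectrum, matching the 1 component.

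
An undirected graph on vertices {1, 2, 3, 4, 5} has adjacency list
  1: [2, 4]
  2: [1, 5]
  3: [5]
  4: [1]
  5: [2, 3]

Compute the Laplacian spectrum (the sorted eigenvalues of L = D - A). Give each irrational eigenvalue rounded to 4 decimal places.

[0, 0.3820, 1.3820, 2.6180, 3.6180]

Reading degrees in the order [1, 2, 3, 4, 5] gives [2, 2, 1, 1, 2]; set D = diag(2, 2, 1, 1, 2) and form L = D - A. Diagonalising L (or applying a numerical eigensolver to the 5x5 matrix) gives the spectrum above. The single zero eigenvalue shows the graph is connected. There is one zero in the spectrum, matching the 1 component.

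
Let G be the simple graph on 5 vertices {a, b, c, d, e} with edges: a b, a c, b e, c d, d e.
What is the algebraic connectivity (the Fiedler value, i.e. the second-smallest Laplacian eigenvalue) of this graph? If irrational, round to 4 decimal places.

Reading degrees in the order [a, b, c, d, e] gives [2, 2, 2, 2, 2]; set D = diag(2, 2, 2, 2, 2) and form L = D - A. The sorted Laplacian eigenvalues are [0, 1.3820, 1.3820, 3.6180, 3.6180]; the algebraic connectivity is the second entry, 1.3820. The largest eigenvalue, 3.6180, is at most the vertex count 5.

1.3820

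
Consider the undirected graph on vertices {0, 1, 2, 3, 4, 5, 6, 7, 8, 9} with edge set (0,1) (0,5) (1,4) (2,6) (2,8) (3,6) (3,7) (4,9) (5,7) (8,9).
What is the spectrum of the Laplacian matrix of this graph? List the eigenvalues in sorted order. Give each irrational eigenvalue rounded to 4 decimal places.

[0, 0.3820, 0.3820, 1.3820, 1.3820, 2.6180, 2.6180, 3.6180, 3.6180, 4]

Reading degrees in the order [0, 1, 2, 3, 4, 5, 6, 7, 8, 9] gives [2, 2, 2, 2, 2, 2, 2, 2, 2, 2]; set D = diag(2, 2, 2, 2, 2, 2, 2, 2, 2, 2) and form L = D - A. Diagonalising L (or applying a numerical eigensolver to the 10x10 matrix) gives the spectrum above. The single zero eigenvalue shows the graph is connected. There is one zero in the spectrum, matching the 1 component.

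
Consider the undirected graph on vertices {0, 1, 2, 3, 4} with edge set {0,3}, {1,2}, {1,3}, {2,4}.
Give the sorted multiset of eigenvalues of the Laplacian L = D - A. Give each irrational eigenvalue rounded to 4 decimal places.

Each diagonal entry of L is the vertex degree and each off-diagonal entry is -1 where an edge is present, 0 otherwise; in the order [0, 1, 2, 3, 4] the diagonal is [1, 2, 2, 2, 1]. The multiplicity of 0 as a Laplacian eigenvalue equals the number of connected components. The largest eigenvalue, 3.6180, is at most the vertex count 5. The eigenvalues sum to 8, which equals trace(L) = 2|E|.

[0, 0.3820, 1.3820, 2.6180, 3.6180]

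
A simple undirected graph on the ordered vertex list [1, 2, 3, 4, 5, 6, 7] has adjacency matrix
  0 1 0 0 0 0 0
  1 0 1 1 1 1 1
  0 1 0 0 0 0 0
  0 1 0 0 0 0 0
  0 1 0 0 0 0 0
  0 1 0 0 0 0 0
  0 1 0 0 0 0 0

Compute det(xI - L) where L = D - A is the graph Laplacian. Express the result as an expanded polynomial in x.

With the vertex order [1, 2, 3, 4, 5, 6, 7], the degrees are [1, 6, 1, 1, 1, 1, 1], giving D = diag(1, 6, 1, 1, 1, 1, 1) and L = D - A. The eigenvalues of L are [0, 1, 1, 1, 1, 1, 7]; the characteristic polynomial is the product of (x - lambda_i), which multiplies out to x^7 - 12x^6 + 45x^5 - 80x^4 + 75x^3 - 36x^2 + 7x. The constant term is 0 because L is singular (the all-ones vector lies in its kernel).

x^7 - 12x^6 + 45x^5 - 80x^4 + 75x^3 - 36x^2 + 7x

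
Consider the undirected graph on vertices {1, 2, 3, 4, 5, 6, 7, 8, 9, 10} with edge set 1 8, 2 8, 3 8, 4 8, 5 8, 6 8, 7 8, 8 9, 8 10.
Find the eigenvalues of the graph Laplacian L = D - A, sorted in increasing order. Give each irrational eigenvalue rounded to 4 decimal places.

Each diagonal entry of L is the vertex degree and each off-diagonal entry is -1 where an edge is present, 0 otherwise; in the order [1, 2, 3, 4, 5, 6, 7, 8, 9, 10] the diagonal is [1, 1, 1, 1, 1, 1, 1, 9, 1, 1]. The multiplicity of 0 as a Laplacian eigenvalue equals the number of connected components. The single zero eigenvalue shows the graph is connected. The largest eigenvalue, 10, is at most the vertex count 10. There is one zero in the spectrum, matching the 1 component.

[0, 1, 1, 1, 1, 1, 1, 1, 1, 10]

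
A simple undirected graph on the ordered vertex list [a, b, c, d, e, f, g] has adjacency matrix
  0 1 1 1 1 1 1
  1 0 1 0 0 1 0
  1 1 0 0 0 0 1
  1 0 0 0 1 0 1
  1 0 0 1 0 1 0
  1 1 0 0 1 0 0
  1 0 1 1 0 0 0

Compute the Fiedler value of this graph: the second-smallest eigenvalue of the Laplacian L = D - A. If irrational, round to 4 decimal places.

Reading degrees in the order [a, b, c, d, e, f, g] gives [6, 3, 3, 3, 3, 3, 3]; set D = diag(6, 3, 3, 3, 3, 3, 3) and form L = D - A. The smallest Laplacian eigenvalue is always 0. The next one, lambda_2 = 2, measures how hard the graph is to disconnect: larger values mean better connectivity.

2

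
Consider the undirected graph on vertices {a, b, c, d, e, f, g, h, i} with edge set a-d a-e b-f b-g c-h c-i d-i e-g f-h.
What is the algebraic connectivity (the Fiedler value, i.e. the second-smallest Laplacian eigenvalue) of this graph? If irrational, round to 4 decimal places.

0.4679

With the vertex order [a, b, c, d, e, f, g, h, i], the degrees are [2, 2, 2, 2, 2, 2, 2, 2, 2], giving D = diag(2, 2, 2, 2, 2, 2, 2, 2, 2) and L = D - A. The sorted Laplacian eigenvalues are [0, 0.4679, 0.4679, 1.6527, 1.6527, 3, 3, 3.8794, 3.8794]; the algebraic connectivity is the second entry, 0.4679.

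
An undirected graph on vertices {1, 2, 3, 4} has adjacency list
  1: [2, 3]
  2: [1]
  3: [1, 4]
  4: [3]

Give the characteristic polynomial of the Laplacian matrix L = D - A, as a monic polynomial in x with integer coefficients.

x^4 - 6x^3 + 10x^2 - 4x

Each diagonal entry of L is the vertex degree and each off-diagonal entry is -1 where an edge is present, 0 otherwise; in the order [1, 2, 3, 4] the diagonal is [2, 1, 2, 1]. Computing det(xI - L) by cofactor expansion (or equivalently via sum-over-permutations) gives x^4 - 6x^3 + 10x^2 - 4x. The constant term is 0 because L is singular (the all-ones vector lies in its kernel). There is one zero in the spectrum, matching the 1 component. The largest eigenvalue, 3.4142, is at most the vertex count 4.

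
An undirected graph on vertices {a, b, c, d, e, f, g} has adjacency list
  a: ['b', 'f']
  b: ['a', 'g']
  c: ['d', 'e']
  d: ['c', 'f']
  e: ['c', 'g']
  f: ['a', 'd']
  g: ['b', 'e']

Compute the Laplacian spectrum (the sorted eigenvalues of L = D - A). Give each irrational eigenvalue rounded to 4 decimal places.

[0, 0.7530, 0.7530, 2.4450, 2.4450, 3.8019, 3.8019]

With the vertex order [a, b, c, d, e, f, g], the degrees are [2, 2, 2, 2, 2, 2, 2], giving D = diag(2, 2, 2, 2, 2, 2, 2) and L = D - A. Diagonalising L (or applying a numerical eigensolver to the 7x7 matrix) gives the spectrum above. The single zero eigenvalue shows the graph is connected. By the matrix-tree theorem the graph has (1/7) * product of the nonzero eigenvalues = 7 spanning trees.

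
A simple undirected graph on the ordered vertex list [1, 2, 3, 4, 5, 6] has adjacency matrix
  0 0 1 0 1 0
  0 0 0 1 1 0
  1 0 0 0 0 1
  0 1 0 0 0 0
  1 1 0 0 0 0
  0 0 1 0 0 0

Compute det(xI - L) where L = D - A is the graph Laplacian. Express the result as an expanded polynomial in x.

Reading degrees in the order [1, 2, 3, 4, 5, 6] gives [2, 2, 2, 1, 2, 1]; set D = diag(2, 2, 2, 1, 2, 1) and form L = D - A. Computing det(xI - L) by cofactor expansion (or equivalently via sum-over-permutations) gives x^6 - 10x^5 + 36x^4 - 56x^3 + 35x^2 - 6x. The constant term is 0 because L is singular (the all-ones vector lies in its kernel). By the matrix-tree theorem the graph has (1/6) * product of the nonzero eigenvalues = 1 spanning tree. There is one zero in the spectrum, matching the 1 component.

x^6 - 10x^5 + 36x^4 - 56x^3 + 35x^2 - 6x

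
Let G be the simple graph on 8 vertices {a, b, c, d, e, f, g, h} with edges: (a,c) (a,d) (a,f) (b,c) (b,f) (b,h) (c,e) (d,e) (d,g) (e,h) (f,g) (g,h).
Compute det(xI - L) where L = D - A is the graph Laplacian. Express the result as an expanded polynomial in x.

x^8 - 24x^7 + 240x^6 - 1296x^5 + 4080x^4 - 7488x^3 + 7424x^2 - 3072x

Reading degrees in the order [a, b, c, d, e, f, g, h] gives [3, 3, 3, 3, 3, 3, 3, 3]; set D = diag(3, 3, 3, 3, 3, 3, 3, 3) and form L = D - A. Computing det(xI - L) by cofactor expansion (or equivalently via sum-over-permutations) gives x^8 - 24x^7 + 240x^6 - 1296x^5 + 4080x^4 - 7488x^3 + 7424x^2 - 3072x. Since p(0) = det(-L) = 0, x divides p(x). The eigenvalues sum to 24, which equals trace(L) = 2|E|.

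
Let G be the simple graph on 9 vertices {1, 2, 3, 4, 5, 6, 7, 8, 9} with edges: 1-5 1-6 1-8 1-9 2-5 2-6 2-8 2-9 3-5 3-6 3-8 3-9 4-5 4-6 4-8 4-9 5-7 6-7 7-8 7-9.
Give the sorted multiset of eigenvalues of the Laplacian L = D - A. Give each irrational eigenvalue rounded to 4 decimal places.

With the vertex order [1, 2, 3, 4, 5, 6, 7, 8, 9], the degrees are [4, 4, 4, 4, 5, 5, 4, 5, 5], giving D = diag(4, 4, 4, 4, 5, 5, 4, 5, 5) and L = D - A. The multiplicity of 0 as a Laplacian eigenvalue equals the number of connected components.

[0, 4, 4, 4, 4, 5, 5, 5, 9]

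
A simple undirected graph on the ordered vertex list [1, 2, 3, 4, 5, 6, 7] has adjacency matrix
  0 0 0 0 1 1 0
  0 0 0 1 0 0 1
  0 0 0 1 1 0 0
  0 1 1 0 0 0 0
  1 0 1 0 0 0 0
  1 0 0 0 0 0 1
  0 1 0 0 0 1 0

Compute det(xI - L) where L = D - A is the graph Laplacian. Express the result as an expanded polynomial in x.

With the vertex order [1, 2, 3, 4, 5, 6, 7], the degrees are [2, 2, 2, 2, 2, 2, 2], giving D = diag(2, 2, 2, 2, 2, 2, 2) and L = D - A. Computing det(xI - L) by cofactor expansion (or equivalently via sum-over-permutations) gives x^7 - 14x^6 + 77x^5 - 210x^4 + 294x^3 - 196x^2 + 49x. The constant term is 0 because L is singular (the all-ones vector lies in its kernel). The largest eigenvalue, 3.8019, is at most the vertex count 7.

x^7 - 14x^6 + 77x^5 - 210x^4 + 294x^3 - 196x^2 + 49x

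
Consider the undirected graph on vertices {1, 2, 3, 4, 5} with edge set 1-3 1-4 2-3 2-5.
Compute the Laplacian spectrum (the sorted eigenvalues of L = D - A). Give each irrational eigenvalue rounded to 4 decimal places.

[0, 0.3820, 1.3820, 2.6180, 3.6180]

Each diagonal entry of L is the vertex degree and each off-diagonal entry is -1 where an edge is present, 0 otherwise; in the order [1, 2, 3, 4, 5] the diagonal is [2, 2, 2, 1, 1]. L is symmetric positive semidefinite, so every eigenvalue is real and nonnegative. The single zero eigenvalue shows the graph is connected. The largest eigenvalue, 3.6180, is at most the vertex count 5.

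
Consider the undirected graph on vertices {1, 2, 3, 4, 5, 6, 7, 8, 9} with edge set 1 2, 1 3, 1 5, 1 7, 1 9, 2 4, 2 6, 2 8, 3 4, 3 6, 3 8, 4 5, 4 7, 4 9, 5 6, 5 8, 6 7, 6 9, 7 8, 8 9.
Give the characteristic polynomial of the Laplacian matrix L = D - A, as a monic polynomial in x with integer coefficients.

x^9 - 40x^8 + 690x^7 - 6720x^6 + 40485x^5 - 154704x^4 + 366560x^3 - 492800x^2 + 288000x

Each diagonal entry of L is the vertex degree and each off-diagonal entry is -1 where an edge is present, 0 otherwise; in the order [1, 2, 3, 4, 5, 6, 7, 8, 9] the diagonal is [5, 4, 4, 5, 4, 5, 4, 5, 4]. Computing det(xI - L) by cofactor expansion (or equivalently via sum-over-permutations) gives x^9 - 40x^8 + 690x^7 - 6720x^6 + 40485x^5 - 154704x^4 + 366560x^3 - 492800x^2 + 288000x. The constant term is 0 because L is singular (the all-ones vector lies in its kernel). By the matrix-tree theorem the graph has (1/9) * product of the nonzero eigenvalues = 32000 spanning trees.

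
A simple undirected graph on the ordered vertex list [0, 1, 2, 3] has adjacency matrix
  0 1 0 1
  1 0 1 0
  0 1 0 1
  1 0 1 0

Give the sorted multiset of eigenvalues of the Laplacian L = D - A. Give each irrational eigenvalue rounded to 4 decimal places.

Each diagonal entry of L is the vertex degree and each off-diagonal entry is -1 where an edge is present, 0 otherwise; in the order [0, 1, 2, 3] the diagonal is [2, 2, 2, 2]. The multiplicity of 0 as a Laplacian eigenvalue equals the number of connected components. The largest eigenvalue, 4, is at most the vertex count 4.

[0, 2, 2, 4]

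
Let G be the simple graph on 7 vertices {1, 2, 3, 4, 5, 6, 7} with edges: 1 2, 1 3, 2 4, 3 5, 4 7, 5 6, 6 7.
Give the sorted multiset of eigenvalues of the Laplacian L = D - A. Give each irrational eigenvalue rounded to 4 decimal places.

With the vertex order [1, 2, 3, 4, 5, 6, 7], the degrees are [2, 2, 2, 2, 2, 2, 2], giving D = diag(2, 2, 2, 2, 2, 2, 2) and L = D - A. The multiplicity of 0 as a Laplacian eigenvalue equals the number of connected components. The single zero eigenvalue shows the graph is connected. The eigenvalues sum to 14, which equals trace(L) = 2|E|. There is one zero in the spectrum, matching the 1 component.

[0, 0.7530, 0.7530, 2.4450, 2.4450, 3.8019, 3.8019]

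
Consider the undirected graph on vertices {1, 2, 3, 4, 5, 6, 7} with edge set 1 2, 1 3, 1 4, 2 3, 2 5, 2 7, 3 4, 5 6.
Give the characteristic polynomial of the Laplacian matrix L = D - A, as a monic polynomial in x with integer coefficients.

x^7 - 16x^6 + 98x^5 - 288x^4 + 414x^3 - 262x^2 + 56x

Each diagonal entry of L is the vertex degree and each off-diagonal entry is -1 where an edge is present, 0 otherwise; in the order [1, 2, 3, 4, 5, 6, 7] the diagonal is [3, 4, 3, 2, 2, 1, 1]. Computing det(xI - L) by cofactor expansion (or equivalently via sum-over-permutations) gives x^7 - 16x^6 + 98x^5 - 288x^4 + 414x^3 - 262x^2 + 56x. The constant term is 0 because L is singular (the all-ones vector lies in its kernel). By the matrix-tree theorem the graph has (1/7) * product of the nonzero eigenvalues = 8 spanning trees. There is one zero in the spectrum, matching the 1 component.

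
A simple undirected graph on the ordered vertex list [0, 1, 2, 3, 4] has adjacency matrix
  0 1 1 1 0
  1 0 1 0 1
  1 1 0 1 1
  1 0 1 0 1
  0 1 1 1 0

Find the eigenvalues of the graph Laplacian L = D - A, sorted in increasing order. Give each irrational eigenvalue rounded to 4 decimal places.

Each diagonal entry of L is the vertex degree and each off-diagonal entry is -1 where an edge is present, 0 otherwise; in the order [0, 1, 2, 3, 4] the diagonal is [3, 3, 4, 3, 3]. L is symmetric positive semidefinite, so every eigenvalue is real and nonnegative. The single zero eigenvalue shows the graph is connected. There is one zero in the spectrum, matching the 1 component.

[0, 3, 3, 5, 5]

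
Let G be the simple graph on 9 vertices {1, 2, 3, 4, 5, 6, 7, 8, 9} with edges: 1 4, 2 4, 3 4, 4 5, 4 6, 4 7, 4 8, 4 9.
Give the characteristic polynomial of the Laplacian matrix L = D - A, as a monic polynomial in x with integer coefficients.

Reading degrees in the order [1, 2, 3, 4, 5, 6, 7, 8, 9] gives [1, 1, 1, 8, 1, 1, 1, 1, 1]; set D = diag(1, 1, 1, 8, 1, 1, 1, 1, 1) and form L = D - A. Computing det(xI - L) by cofactor expansion (or equivalently via sum-over-permutations) gives x^9 - 16x^8 + 84x^7 - 224x^6 + 350x^5 - 336x^4 + 196x^3 - 64x^2 + 9x. The coefficient of x^8 equals -trace(L) = -16, matching the sum of degrees. By the matrix-tree theorem the graph has (1/9) * product of the nonzero eigenvalues = 1 spanning tree.

x^9 - 16x^8 + 84x^7 - 224x^6 + 350x^5 - 336x^4 + 196x^3 - 64x^2 + 9x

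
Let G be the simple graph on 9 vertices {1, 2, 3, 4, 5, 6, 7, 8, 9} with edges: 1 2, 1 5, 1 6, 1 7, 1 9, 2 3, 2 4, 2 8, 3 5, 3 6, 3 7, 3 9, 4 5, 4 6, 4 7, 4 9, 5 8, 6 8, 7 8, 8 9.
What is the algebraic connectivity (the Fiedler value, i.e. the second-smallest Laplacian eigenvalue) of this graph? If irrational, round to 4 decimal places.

Reading degrees in the order [1, 2, 3, 4, 5, 6, 7, 8, 9] gives [5, 4, 5, 5, 4, 4, 4, 5, 4]; set D = diag(5, 4, 5, 5, 4, 4, 4, 5, 4) and form L = D - A. The smallest Laplacian eigenvalue is always 0. The next one, lambda_2 = 4, measures how hard the graph is to disconnect: larger values mean better connectivity.

4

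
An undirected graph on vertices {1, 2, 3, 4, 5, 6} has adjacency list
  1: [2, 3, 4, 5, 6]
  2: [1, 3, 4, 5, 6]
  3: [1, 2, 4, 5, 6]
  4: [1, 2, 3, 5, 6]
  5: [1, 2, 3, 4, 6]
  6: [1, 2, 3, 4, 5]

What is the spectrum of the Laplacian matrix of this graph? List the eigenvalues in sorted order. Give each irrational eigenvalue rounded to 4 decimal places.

Each diagonal entry of L is the vertex degree and each off-diagonal entry is -1 where an edge is present, 0 otherwise; in the order [1, 2, 3, 4, 5, 6] the diagonal is [5, 5, 5, 5, 5, 5]. Diagonalising L (or applying a numerical eigensolver to the 6x6 matrix) gives the spectrum above. The eigenvalues sum to 30, which equals trace(L) = 2|E|.

[0, 6, 6, 6, 6, 6]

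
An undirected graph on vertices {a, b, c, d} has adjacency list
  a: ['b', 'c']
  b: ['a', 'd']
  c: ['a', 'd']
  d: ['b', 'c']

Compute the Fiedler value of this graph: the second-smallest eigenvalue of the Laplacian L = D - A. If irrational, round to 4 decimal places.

Each diagonal entry of L is the vertex degree and each off-diagonal entry is -1 where an edge is present, 0 otherwise; in the order [a, b, c, d] the diagonal is [2, 2, 2, 2]. The sorted Laplacian eigenvalues are [0, 2, 2, 4]; the algebraic connectivity is the second entry, 2. By the matrix-tree theorem the graph has (1/4) * product of the nonzero eigenvalues = 4 spanning trees. The eigenvalues sum to 8, which equals trace(L) = 2|E|.

2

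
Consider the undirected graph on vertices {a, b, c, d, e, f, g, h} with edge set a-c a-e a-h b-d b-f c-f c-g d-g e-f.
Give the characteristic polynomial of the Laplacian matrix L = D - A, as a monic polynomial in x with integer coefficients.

x^8 - 18x^7 + 131x^6 - 496x^5 + 1045x^4 - 1210x^3 + 701x^2 - 152x

Reading degrees in the order [a, b, c, d, e, f, g, h] gives [3, 2, 3, 2, 2, 3, 2, 1]; set D = diag(3, 2, 3, 2, 2, 3, 2, 1) and form L = D - A. L has integer entries, so p(x) = det(xI - L) has integer coefficients. Expanding the determinant yields x^8 - 18x^7 + 131x^6 - 496x^5 + 1045x^4 - 1210x^3 + 701x^2 - 152x. The constant term is 0 because L is singular (the all-ones vector lies in its kernel). By the matrix-tree theorem the graph has (1/8) * product of the nonzero eigenvalues = 19 spanning trees.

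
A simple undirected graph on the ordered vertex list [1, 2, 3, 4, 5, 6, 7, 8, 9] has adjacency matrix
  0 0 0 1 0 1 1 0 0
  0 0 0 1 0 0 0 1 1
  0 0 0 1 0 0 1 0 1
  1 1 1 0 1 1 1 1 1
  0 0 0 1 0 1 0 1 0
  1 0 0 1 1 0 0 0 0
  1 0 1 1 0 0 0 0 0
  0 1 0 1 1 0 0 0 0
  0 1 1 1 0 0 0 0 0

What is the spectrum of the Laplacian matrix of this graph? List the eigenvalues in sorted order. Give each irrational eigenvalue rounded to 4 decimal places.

Each diagonal entry of L is the vertex degree and each off-diagonal entry is -1 where an edge is present, 0 otherwise; in the order [1, 2, 3, 4, 5, 6, 7, 8, 9] the diagonal is [3, 3, 3, 8, 3, 3, 3, 3, 3]. Since every row of L sums to 0, the all-ones vector is in the kernel and 0 is an eigenvalue. The single zero eigenvalue shows the graph is connected. There is one zero in the spectrum, matching the 1 component.

[0, 1.5858, 1.5858, 3, 3, 4.4142, 4.4142, 5, 9]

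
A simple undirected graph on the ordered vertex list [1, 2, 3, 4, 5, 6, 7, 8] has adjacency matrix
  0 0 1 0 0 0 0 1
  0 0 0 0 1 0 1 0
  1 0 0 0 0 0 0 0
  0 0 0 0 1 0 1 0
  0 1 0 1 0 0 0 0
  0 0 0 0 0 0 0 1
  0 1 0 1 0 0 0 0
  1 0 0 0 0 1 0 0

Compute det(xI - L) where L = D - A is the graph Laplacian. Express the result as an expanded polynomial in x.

Each diagonal entry of L is the vertex degree and each off-diagonal entry is -1 where an edge is present, 0 otherwise; in the order [1, 2, 3, 4, 5, 6, 7, 8] the diagonal is [2, 2, 1, 2, 2, 1, 2, 2]. L has integer entries, so p(x) = det(xI - L) has integer coefficients. Expanding the determinant yields x^8 - 14x^7 + 78x^6 - 220x^5 + 328x^4 - 240x^3 + 64x^2. The constant term is 0 because L is singular (the all-ones vector lies in its kernel). The largest eigenvalue, 4, is at most the vertex count 8. The eigenvalues sum to 14, which equals trace(L) = 2|E|.

x^8 - 14x^7 + 78x^6 - 220x^5 + 328x^4 - 240x^3 + 64x^2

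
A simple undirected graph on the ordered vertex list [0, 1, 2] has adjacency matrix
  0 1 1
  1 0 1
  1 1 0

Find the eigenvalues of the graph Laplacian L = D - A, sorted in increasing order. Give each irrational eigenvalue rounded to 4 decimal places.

[0, 3, 3]

Reading degrees in the order [0, 1, 2] gives [2, 2, 2]; set D = diag(2, 2, 2) and form L = D - A. Diagonalising L (or applying a numerical eigensolver to the 3x3 matrix) gives the spectrum above. By the matrix-tree theorem the graph has (1/3) * product of the nonzero eigenvalues = 3 spanning trees. The eigenvalues sum to 6, which equals trace(L) = 2|E|.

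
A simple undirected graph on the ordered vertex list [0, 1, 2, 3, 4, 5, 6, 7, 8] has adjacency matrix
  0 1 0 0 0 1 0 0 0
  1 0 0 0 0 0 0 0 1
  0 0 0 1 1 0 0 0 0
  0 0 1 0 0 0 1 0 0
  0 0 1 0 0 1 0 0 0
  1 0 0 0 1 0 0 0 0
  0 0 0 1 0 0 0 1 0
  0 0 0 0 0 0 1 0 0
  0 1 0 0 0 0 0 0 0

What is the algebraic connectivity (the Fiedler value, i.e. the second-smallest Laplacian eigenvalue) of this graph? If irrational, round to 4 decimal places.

0.1206

With the vertex order [0, 1, 2, 3, 4, 5, 6, 7, 8], the degrees are [2, 2, 2, 2, 2, 2, 2, 1, 1], giving D = diag(2, 2, 2, 2, 2, 2, 2, 1, 1) and L = D - A. Computing the eigenvalues of L and sorting gives [0, 0.1206, 0.4679, 1, 1.6527, 2.3473, 3, 3.5321, 3.8794]. The Fiedler value lambda_2 = 0.1206 is strictly positive, so the graph is connected. There is one zero in the spectrum, matching the 1 component. By the matrix-tree theorem the graph has (1/9) * product of the nonzero eigenvalues = 1 spanning tree.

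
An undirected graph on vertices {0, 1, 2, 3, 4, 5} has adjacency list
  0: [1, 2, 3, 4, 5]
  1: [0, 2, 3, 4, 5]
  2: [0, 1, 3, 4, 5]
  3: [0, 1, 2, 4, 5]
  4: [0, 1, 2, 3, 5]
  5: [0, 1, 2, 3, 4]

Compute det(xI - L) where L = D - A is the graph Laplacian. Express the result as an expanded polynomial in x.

x^6 - 30x^5 + 360x^4 - 2160x^3 + 6480x^2 - 7776x

Each diagonal entry of L is the vertex degree and each off-diagonal entry is -1 where an edge is present, 0 otherwise; in the order [0, 1, 2, 3, 4, 5] the diagonal is [5, 5, 5, 5, 5, 5]. L has integer entries, so p(x) = det(xI - L) has integer coefficients. Expanding the determinant yields x^6 - 30x^5 + 360x^4 - 2160x^3 + 6480x^2 - 7776x. The constant term is 0 because L is singular (the all-ones vector lies in its kernel).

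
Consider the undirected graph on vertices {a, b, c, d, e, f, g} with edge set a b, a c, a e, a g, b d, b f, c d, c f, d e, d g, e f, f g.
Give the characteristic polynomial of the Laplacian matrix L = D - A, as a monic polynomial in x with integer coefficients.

With the vertex order [a, b, c, d, e, f, g], the degrees are [4, 3, 3, 4, 3, 4, 3], giving D = diag(4, 3, 3, 4, 3, 4, 3) and L = D - A. L has integer entries, so p(x) = det(xI - L) has integer coefficients. Expanding the determinant yields x^7 - 24x^6 + 234x^5 - 1192x^4 + 3357x^3 - 4968x^2 + 3024x. The coefficient of x^6 equals -trace(L) = -24, matching the sum of degrees. There is one zero in the spectrum, matching the 1 component.

x^7 - 24x^6 + 234x^5 - 1192x^4 + 3357x^3 - 4968x^2 + 3024x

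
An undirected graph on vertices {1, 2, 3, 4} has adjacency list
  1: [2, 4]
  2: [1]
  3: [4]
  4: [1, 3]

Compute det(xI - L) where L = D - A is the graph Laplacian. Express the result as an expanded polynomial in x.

x^4 - 6x^3 + 10x^2 - 4x

Reading degrees in the order [1, 2, 3, 4] gives [2, 1, 1, 2]; set D = diag(2, 1, 1, 2) and form L = D - A. Computing det(xI - L) by cofactor expansion (or equivalently via sum-over-permutations) gives x^4 - 6x^3 + 10x^2 - 4x. The constant term is 0 because L is singular (the all-ones vector lies in its kernel). There is one zero in the spectrum, matching the 1 component.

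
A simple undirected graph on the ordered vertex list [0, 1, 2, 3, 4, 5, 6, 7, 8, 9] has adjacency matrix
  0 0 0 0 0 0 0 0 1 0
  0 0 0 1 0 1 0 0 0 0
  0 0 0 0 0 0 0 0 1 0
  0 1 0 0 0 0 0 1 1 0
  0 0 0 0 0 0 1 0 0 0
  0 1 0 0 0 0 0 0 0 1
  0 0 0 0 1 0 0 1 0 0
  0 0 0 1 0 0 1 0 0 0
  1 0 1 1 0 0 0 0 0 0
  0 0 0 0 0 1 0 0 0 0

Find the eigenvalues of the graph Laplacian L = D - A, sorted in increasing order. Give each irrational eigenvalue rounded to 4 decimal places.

Reading degrees in the order [0, 1, 2, 3, 4, 5, 6, 7, 8, 9] gives [1, 2, 1, 3, 1, 2, 2, 2, 3, 1]; set D = diag(1, 2, 1, 3, 1, 2, 2, 2, 3, 1) and form L = D - A. L is symmetric positive semidefinite, so every eigenvalue is real and nonnegative. The eigenvalues sum to 18, which equals trace(L) = 2|E|.

[0, 0.1981, 0.2375, 1, 1, 1.5550, 2.5634, 3.2470, 3.4832, 4.7159]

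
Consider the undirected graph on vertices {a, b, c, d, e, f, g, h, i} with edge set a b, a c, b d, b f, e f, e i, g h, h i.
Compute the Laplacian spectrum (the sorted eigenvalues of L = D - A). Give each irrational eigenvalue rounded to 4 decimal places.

[0, 0.1404, 0.5362, 0.7754, 1.5803, 2.2449, 2.7784, 3.5988, 4.3455]

Each diagonal entry of L is the vertex degree and each off-diagonal entry is -1 where an edge is present, 0 otherwise; in the order [a, b, c, d, e, f, g, h, i] the diagonal is [2, 3, 1, 1, 2, 2, 1, 2, 2]. Diagonalising L (or applying a numerical eigensolver to the 9x9 matrix) gives the spectrum above. The eigenvalues sum to 16, which equals trace(L) = 2|E|.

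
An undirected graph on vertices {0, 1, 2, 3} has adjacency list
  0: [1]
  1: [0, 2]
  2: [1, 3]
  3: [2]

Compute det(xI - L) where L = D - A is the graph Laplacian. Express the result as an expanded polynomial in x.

x^4 - 6x^3 + 10x^2 - 4x

Each diagonal entry of L is the vertex degree and each off-diagonal entry is -1 where an edge is present, 0 otherwise; in the order [0, 1, 2, 3] the diagonal is [1, 2, 2, 1]. Computing det(xI - L) by cofactor expansion (or equivalently via sum-over-permutations) gives x^4 - 6x^3 + 10x^2 - 4x. The coefficient of x^3 equals -trace(L) = -6, matching the sum of degrees. The largest eigenvalue, 3.4142, is at most the vertex count 4.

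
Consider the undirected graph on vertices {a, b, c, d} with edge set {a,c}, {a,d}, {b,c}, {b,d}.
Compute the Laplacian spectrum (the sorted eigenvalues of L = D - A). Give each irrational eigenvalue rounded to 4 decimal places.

Reading degrees in the order [a, b, c, d] gives [2, 2, 2, 2]; set D = diag(2, 2, 2, 2) and form L = D - A. L is symmetric positive semidefinite, so every eigenvalue is real and nonnegative. The single zero eigenvalue shows the graph is connected. There is one zero in the spectrum, matching the 1 component. By the matrix-tree theorem the graph has (1/4) * product of the nonzero eigenvalues = 4 spanning trees.

[0, 2, 2, 4]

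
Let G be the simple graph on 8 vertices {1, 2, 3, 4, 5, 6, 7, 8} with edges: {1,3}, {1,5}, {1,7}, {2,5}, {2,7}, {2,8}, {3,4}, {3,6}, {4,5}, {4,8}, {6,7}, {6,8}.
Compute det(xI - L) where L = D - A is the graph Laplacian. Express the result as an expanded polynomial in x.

x^8 - 24x^7 + 240x^6 - 1296x^5 + 4080x^4 - 7488x^3 + 7424x^2 - 3072x

Each diagonal entry of L is the vertex degree and each off-diagonal entry is -1 where an edge is present, 0 otherwise; in the order [1, 2, 3, 4, 5, 6, 7, 8] the diagonal is [3, 3, 3, 3, 3, 3, 3, 3]. The eigenvalues of L are [0, 2, 2, 2, 4, 4, 4, 6]; the characteristic polynomial is the product of (x - lambda_i), which multiplies out to x^8 - 24x^7 + 240x^6 - 1296x^5 + 4080x^4 - 7488x^3 + 7424x^2 - 3072x. The coefficient of x^7 equals -trace(L) = -24, matching the sum of degrees. By the matrix-tree theorem the graph has (1/8) * product of the nonzero eigenvalues = 384 spanning trees.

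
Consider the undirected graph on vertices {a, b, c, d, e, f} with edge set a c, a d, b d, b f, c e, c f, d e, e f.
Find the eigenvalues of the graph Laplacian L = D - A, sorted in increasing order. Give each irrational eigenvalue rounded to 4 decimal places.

Reading degrees in the order [a, b, c, d, e, f] gives [2, 2, 3, 3, 3, 3]; set D = diag(2, 2, 3, 3, 3, 3) and form L = D - A. The multiplicity of 0 as a Laplacian eigenvalue equals the number of connected components. There is one zero in the spectrum, matching the 1 component. The largest eigenvalue, 5, is at most the vertex count 6.

[0, 1.5858, 2, 3, 4.4142, 5]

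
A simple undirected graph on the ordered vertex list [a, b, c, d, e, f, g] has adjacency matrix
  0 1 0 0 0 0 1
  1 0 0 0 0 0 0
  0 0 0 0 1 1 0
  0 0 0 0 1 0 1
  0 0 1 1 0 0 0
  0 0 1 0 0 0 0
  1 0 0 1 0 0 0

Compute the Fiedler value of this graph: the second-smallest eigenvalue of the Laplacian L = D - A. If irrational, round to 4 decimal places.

Reading degrees in the order [a, b, c, d, e, f, g] gives [2, 1, 2, 2, 2, 1, 2]; set D = diag(2, 1, 2, 2, 2, 1, 2) and form L = D - A. The sorted Laplacian eigenvalues are [0, 0.1981, 0.7530, 1.5550, 2.4450, 3.2470, 3.8019]; the algebraic connectivity is the second entry, 0.1981.

0.1981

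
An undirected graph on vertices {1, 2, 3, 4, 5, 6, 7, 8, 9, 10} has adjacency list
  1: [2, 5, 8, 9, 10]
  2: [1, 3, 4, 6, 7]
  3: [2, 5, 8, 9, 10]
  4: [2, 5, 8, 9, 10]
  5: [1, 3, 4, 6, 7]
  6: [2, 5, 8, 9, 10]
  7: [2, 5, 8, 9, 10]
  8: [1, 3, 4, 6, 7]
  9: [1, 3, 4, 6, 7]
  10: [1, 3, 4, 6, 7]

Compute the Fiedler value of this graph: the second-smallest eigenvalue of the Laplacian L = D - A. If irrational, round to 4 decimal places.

5

Reading degrees in the order [1, 2, 3, 4, 5, 6, 7, 8, 9, 10] gives [5, 5, 5, 5, 5, 5, 5, 5, 5, 5]; set D = diag(5, 5, 5, 5, 5, 5, 5, 5, 5, 5) and form L = D - A. Computing the eigenvalues of L and sorting gives [0, 5, 5, 5, 5, 5, 5, 5, 5, 10]. The Fiedler value lambda_2 = 5 is strictly positive, so the graph is connected. The largest eigenvalue, 10, is at most the vertex count 10. By the matrix-tree theorem the graph has (1/10) * product of the nonzero eigenvalues = 390625 spanning trees.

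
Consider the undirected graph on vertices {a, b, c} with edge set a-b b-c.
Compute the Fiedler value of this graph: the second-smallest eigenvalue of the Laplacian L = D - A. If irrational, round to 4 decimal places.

1

Each diagonal entry of L is the vertex degree and each off-diagonal entry is -1 where an edge is present, 0 otherwise; in the order [a, b, c] the diagonal is [1, 2, 1]. The smallest Laplacian eigenvalue is always 0. The next one, lambda_2 = 1, measures how hard the graph is to disconnect: larger values mean better connectivity. There is one zero in the spectrum, matching the 1 component. By the matrix-tree theorem the graph has (1/3) * product of the nonzero eigenvalues = 1 spanning tree.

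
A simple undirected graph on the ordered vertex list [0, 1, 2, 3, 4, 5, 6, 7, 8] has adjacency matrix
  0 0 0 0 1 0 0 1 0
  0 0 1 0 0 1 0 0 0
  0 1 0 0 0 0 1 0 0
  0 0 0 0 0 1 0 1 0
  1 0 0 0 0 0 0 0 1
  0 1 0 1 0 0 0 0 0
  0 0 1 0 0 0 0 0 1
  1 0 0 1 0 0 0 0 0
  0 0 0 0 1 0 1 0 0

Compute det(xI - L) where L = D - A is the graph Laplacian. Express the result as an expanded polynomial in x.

Reading degrees in the order [0, 1, 2, 3, 4, 5, 6, 7, 8] gives [2, 2, 2, 2, 2, 2, 2, 2, 2]; set D = diag(2, 2, 2, 2, 2, 2, 2, 2, 2) and form L = D - A. Computing det(xI - L) by cofactor expansion (or equivalently via sum-over-permutations) gives x^9 - 18x^8 + 135x^7 - 546x^6 + 1287x^5 - 1782x^4 + 1386x^3 - 540x^2 + 81x. The constant term is 0 because L is singular (the all-ones vector lies in its kernel). There is one zero in the spectrum, matching the 1 component. By the matrix-tree theorem the graph has (1/9) * product of the nonzero eigenvalues = 9 spanning trees.

x^9 - 18x^8 + 135x^7 - 546x^6 + 1287x^5 - 1782x^4 + 1386x^3 - 540x^2 + 81x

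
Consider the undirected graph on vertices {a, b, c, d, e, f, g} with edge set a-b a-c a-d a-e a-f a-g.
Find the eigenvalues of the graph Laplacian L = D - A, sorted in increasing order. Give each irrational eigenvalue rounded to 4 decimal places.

Reading degrees in the order [a, b, c, d, e, f, g] gives [6, 1, 1, 1, 1, 1, 1]; set D = diag(6, 1, 1, 1, 1, 1, 1) and form L = D - A. L is symmetric positive semidefinite, so every eigenvalue is real and nonnegative. The single zero eigenvalue shows the graph is connected. The largest eigenvalue, 7, is at most the vertex count 7.

[0, 1, 1, 1, 1, 1, 7]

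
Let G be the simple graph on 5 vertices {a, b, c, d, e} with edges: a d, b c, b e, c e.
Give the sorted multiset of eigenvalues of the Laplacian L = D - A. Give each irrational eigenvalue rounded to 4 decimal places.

[0, 0, 2, 3, 3]

With the vertex order [a, b, c, d, e], the degrees are [1, 2, 2, 1, 2], giving D = diag(1, 2, 2, 1, 2) and L = D - A. The multiplicity of 0 as a Laplacian eigenvalue equals the number of connected components. The 2 zero eigenvalues correspond to the 2 connected components. The eigenvalues sum to 8, which equals trace(L) = 2|E|.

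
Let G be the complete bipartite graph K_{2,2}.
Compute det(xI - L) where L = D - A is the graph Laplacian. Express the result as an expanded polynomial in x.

The graph has 4 vertices and degree multiset [2, 2, 2, 2]; D is the diagonal matrix of degrees and L = D - A. L has integer entries, so p(x) = det(xI - L) has integer coefficients. Expanding the determinant yields x^4 - 8x^3 + 20x^2 - 16x. Since p(0) = det(-L) = 0, x divides p(x). The largest eigenvalue, 4, is at most the vertex count 4.

x^4 - 8x^3 + 20x^2 - 16x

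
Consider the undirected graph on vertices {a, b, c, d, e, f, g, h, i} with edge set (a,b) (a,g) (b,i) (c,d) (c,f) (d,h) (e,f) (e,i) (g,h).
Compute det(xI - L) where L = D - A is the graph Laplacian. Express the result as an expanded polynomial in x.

With the vertex order [a, b, c, d, e, f, g, h, i], the degrees are [2, 2, 2, 2, 2, 2, 2, 2, 2], giving D = diag(2, 2, 2, 2, 2, 2, 2, 2, 2) and L = D - A. L has integer entries, so p(x) = det(xI - L) has integer coefficients. Expanding the determinant yields x^9 - 18x^8 + 135x^7 - 546x^6 + 1287x^5 - 1782x^4 + 1386x^3 - 540x^2 + 81x. Since p(0) = det(-L) = 0, x divides p(x). By the matrix-tree theorem the graph has (1/9) * product of the nonzero eigenvalues = 9 spanning trees. The largest eigenvalue, 3.8794, is at most the vertex count 9.

x^9 - 18x^8 + 135x^7 - 546x^6 + 1287x^5 - 1782x^4 + 1386x^3 - 540x^2 + 81x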